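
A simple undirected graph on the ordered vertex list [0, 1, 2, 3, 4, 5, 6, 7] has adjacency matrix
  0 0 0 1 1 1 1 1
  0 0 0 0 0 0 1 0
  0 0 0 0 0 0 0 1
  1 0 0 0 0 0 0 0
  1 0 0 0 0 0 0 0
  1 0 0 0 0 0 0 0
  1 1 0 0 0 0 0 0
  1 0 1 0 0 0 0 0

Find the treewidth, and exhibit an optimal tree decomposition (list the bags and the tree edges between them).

Treewidth 1.
One such decomposition:
Bags: B1 = {1, 6}  B2 = {0, 6}  B3 = {0, 5}  B4 = {0, 3}  B5 = {0, 7}  B6 = {0, 4}  B7 = {2, 7}
Tree: B1–B2, B2–B3, B2–B4, B2–B5, B5–B6, B5–B7

Each bag holds 2 vertices, so the decomposition has width 1, which upper-bounds the treewidth. Any graph with an edge has treewidth ≥ 1, and G has the edge 6–1. The upper and lower bounds meet at 1, so that is the treewidth.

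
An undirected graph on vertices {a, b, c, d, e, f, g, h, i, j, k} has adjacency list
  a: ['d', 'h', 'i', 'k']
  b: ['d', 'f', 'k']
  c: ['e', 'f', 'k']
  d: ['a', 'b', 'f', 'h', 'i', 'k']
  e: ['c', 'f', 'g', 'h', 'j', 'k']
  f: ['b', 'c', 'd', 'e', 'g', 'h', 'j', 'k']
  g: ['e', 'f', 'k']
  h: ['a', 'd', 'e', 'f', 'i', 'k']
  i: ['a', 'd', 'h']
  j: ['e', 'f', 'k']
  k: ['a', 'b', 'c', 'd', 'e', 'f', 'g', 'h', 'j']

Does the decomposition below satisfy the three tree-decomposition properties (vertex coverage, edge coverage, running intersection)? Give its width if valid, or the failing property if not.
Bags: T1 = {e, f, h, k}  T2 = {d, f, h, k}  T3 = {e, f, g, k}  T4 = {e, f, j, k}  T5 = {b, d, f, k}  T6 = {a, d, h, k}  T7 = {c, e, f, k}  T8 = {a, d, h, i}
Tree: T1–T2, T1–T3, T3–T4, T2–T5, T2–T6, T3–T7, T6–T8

Checking the three conditions: (i) the bags cover all of {a, b, c, d, e, f, g, h, i, j, k}; (ii) for each edge, some bag contains both endpoints; (iii) the bags containing any fixed vertex form a subtree. All hold, so the decomposition is valid with width 4 − 1 = 3.

Yes; width 3.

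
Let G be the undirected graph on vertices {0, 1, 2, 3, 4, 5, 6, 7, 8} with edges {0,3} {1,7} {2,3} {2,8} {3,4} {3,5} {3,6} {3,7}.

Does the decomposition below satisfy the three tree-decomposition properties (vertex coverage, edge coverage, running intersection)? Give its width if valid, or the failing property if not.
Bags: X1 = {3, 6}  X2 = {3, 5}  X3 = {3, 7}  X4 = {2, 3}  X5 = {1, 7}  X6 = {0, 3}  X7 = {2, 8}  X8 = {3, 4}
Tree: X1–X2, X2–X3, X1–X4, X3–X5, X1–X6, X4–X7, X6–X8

Every vertex of G appears in some bag (union = {0, 1, 2, 3, 4, 5, 6, 7, 8}); every edge is covered by a bag; and for each vertex v the set of bags containing v is connected in the bag tree. The decomposition is therefore valid. The largest bag has 2 vertices, so the width is 1.

Yes; width 1.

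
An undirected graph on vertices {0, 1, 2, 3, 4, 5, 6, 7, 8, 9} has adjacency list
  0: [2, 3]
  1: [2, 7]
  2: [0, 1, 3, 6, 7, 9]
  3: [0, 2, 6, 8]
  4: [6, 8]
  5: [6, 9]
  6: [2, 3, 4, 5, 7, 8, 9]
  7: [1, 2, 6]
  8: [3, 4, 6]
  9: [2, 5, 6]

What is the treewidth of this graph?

A width-2 tree decomposition is:
Bags: B1 = {2, 6, 7}  B2 = {2, 3, 6}  B3 = {1, 2, 7}  B4 = {2, 6, 9}  B5 = {5, 6, 9}  B6 = {0, 2, 3}  B7 = {3, 6, 8}  B8 = {4, 6, 8}
Tree: B1–B2, B1–B3, B1–B4, B4–B5, B2–B6, B2–B7, B7–B8
Each bag holds 3 vertices, so the decomposition has width 2, which upper-bounds the treewidth. Conversely, {0, 2, 3} is a clique of size 3, and the vertices of any clique must share a bag in every tree decomposition; so some bag has ≥ 3 vertices and tw(G) ≥ 2. Combining the bounds, tw(G) = 2.

2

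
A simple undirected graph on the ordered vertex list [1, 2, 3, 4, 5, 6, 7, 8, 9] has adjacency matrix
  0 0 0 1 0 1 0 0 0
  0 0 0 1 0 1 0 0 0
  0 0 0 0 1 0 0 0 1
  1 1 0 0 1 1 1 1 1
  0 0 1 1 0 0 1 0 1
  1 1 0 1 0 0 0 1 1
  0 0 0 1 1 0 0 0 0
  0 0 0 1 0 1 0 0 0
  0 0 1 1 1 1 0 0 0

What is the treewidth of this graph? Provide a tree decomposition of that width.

Every bag has size at most 3, so the width is 3 − 1 = 2 and tw(G) ≤ 2. On the other hand G contains the 3-clique {3, 5, 9}. A clique must lie in a single bag of any decomposition, so no decomposition can have width below 2. Hence tw(G) = 2 exactly.

Treewidth 2.
One optimal decomposition is:
Bags: B1 = {4, 6, 9}  B2 = {2, 4, 6}  B3 = {1, 4, 6}  B4 = {4, 5, 9}  B5 = {4, 6, 8}  B6 = {4, 5, 7}  B7 = {3, 5, 9}
Tree: B1–B2, B2–B3, B1–B4, B2–B5, B4–B6, B4–B7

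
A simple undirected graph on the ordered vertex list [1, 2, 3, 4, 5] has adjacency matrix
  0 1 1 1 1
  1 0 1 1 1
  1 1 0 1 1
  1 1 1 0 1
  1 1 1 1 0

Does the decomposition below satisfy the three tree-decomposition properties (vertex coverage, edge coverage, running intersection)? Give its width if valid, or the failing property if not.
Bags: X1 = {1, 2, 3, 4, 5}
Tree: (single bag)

Every vertex of G appears in some bag (union = {1, 2, 3, 4, 5}); every edge is covered by a bag; and for each vertex v the set of bags containing v is connected in the bag tree. The decomposition is therefore valid. The largest bag has 5 vertices, so the width is 4.

Yes; width 4.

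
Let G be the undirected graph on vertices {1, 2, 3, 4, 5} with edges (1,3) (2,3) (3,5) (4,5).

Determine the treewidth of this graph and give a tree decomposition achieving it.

Treewidth 1.
One such decomposition:
Bags: B1 = {1, 3}  B2 = {3, 5}  B3 = {4, 5}  B4 = {2, 3}
Tree: B1–B2, B2–B3, B1–B4

The largest bag has 2 vertices, giving width 1; this decomposition certifies tw(G) ≤ 1. Any graph with an edge has treewidth ≥ 1, and G has the edge 1–3. Combining the bounds, tw(G) = 1.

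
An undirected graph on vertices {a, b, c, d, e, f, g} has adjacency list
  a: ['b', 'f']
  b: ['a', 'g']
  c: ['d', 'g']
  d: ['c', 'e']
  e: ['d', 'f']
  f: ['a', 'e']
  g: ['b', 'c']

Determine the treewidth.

A width-2 tree decomposition is:
Bags: B1 = {b, c, g}  B2 = {a, b, c}  B3 = {a, c, f}  B4 = {c, e, f}  B5 = {c, d, e}
Tree: B1–B2, B2–B3, B3–B4, B4–B5
Each bag holds 3 vertices, so the decomposition has width 2, which upper-bounds the treewidth. The edges c–g–b–a–f–e–d–c form a cycle, so G is not a tree and its treewidth is at least 2. The upper and lower bounds meet at 2, so that is the treewidth.

2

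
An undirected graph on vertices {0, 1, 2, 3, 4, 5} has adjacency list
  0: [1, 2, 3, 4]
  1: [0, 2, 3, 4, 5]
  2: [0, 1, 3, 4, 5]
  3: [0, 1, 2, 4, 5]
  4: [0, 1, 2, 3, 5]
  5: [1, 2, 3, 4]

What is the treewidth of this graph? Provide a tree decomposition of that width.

Treewidth 4.
One such decomposition:
Bags: B1 = {1, 2, 3, 4, 5}  B2 = {0, 1, 2, 3, 4}
Tree: B1–B2

Every bag has size at most 5, so the width is 5 − 1 = 4 and tw(G) ≤ 4. On the other hand G contains the 5-clique {0, 1, 2, 3, 4}. A clique must lie in a single bag of any decomposition, so no decomposition can have width below 4. Hence tw(G) = 4 exactly.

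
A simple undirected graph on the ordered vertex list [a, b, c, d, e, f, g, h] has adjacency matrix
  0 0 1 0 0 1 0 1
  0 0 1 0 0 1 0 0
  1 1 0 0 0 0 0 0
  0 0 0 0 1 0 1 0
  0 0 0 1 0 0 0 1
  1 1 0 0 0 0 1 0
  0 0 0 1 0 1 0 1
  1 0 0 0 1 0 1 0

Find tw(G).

2

A width-2 tree decomposition is:
Bags: B1 = {d, e, g}  B2 = {e, g, h}  B3 = {f, g, h}  B4 = {a, f, h}  B5 = {a, b, f}  B6 = {a, b, c}
Tree: B1–B2, B2–B3, B3–B4, B4–B5, B5–B6
The largest bag has 3 vertices, giving width 2; this decomposition certifies tw(G) ≤ 2. Since d–e–h–g–d is a cycle in G, G is not acyclic. Forests are exactly the graphs of treewidth ≤ 1, so tw(G) ≥ 2. Therefore the treewidth is 2.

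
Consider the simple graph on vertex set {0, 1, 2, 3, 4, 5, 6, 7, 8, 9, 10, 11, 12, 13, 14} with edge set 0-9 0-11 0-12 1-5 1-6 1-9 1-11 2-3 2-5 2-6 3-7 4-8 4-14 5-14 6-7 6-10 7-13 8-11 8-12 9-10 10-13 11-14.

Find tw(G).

3

A width-3 tree decomposition is:
Bags: B1 = {2, 3, 7, 13}  B2 = {2, 6, 7, 13}  B3 = {2, 6, 10, 13}  B4 = {2, 5, 6, 10}  B5 = {1, 5, 6, 10}  B6 = {1, 5, 9, 10}  B7 = {1, 5, 9, 14}  B8 = {1, 9, 11, 14}  B9 = {0, 9, 11, 14}  B10 = {0, 4, 11, 14}  B11 = {0, 4, 8, 11}  B12 = {0, 4, 8, 12}
Tree: B1–B2, B2–B3, B3–B4, B4–B5, B5–B6, B6–B7, B7–B8, B8–B9, B9–B10, B10–B11, B11–B12
The largest bag has 4 vertices, giving width 3; this decomposition certifies tw(G) ≤ 3. For the lower bound: the 4 vertex sets {3,7,13}, {2}, {6}, {1,5,9,10} are disjoint, each induces a connected subgraph, and every pair is joined by at least one edge of G. Contracting each set to a single vertex therefore yields K_{4} as a minor, and since treewidth is minor-monotone, tw(G) ≥ tw(K_{4}) = 3. Combining the bounds, tw(G) = 3.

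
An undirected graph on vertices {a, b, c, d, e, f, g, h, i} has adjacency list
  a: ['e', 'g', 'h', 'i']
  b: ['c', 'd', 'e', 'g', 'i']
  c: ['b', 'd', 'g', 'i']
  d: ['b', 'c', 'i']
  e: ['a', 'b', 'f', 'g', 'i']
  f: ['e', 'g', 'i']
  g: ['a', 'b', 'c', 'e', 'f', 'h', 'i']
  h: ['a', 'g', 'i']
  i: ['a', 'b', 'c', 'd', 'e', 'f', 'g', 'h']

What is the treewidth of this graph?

3

A width-3 tree decomposition is:
Bags: B1 = {b, c, g, i}  B2 = {b, e, g, i}  B3 = {e, f, g, i}  B4 = {a, e, g, i}  B5 = {b, c, d, i}  B6 = {a, g, h, i}
Tree: B1–B2, B2–B3, B2–B4, B1–B5, B4–B6
Each bag holds 4 vertices, so the decomposition has width 3, which upper-bounds the treewidth. Conversely, {b, c, d, i} is a clique of size 4, and the vertices of any clique must share a bag in every tree decomposition; so some bag has ≥ 4 vertices and tw(G) ≥ 3. Hence tw(G) = 3 exactly.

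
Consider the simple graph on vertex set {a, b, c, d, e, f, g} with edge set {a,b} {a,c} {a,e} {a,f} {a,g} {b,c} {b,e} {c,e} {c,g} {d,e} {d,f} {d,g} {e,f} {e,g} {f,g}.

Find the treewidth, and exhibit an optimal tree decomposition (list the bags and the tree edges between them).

The largest bag has 4 vertices, giving width 3; this decomposition certifies tw(G) ≤ 3. Conversely, {a, c, e, g} is a clique of size 4, and the vertices of any clique must share a bag in every tree decomposition; so some bag has ≥ 4 vertices and tw(G) ≥ 3. The upper and lower bounds meet at 3, so that is the treewidth.

Treewidth 3.
Bags: B1 = {a, e, f, g}  B2 = {a, c, e, g}  B3 = {d, e, f, g}  B4 = {a, b, c, e}
Tree: B1–B2, B1–B3, B2–B4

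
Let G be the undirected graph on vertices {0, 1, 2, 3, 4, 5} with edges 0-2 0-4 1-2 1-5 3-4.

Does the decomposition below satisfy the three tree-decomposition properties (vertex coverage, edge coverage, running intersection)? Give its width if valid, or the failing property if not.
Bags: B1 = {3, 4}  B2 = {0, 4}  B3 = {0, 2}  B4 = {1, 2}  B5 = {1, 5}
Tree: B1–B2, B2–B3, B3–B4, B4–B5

Yes; width 1.

Checking the three conditions: (i) the bags cover all of {0, 1, 2, 3, 4, 5}; (ii) for each edge, some bag contains both endpoints; (iii) the bags containing any fixed vertex form a subtree. All hold, so the decomposition is valid with width 2 − 1 = 1.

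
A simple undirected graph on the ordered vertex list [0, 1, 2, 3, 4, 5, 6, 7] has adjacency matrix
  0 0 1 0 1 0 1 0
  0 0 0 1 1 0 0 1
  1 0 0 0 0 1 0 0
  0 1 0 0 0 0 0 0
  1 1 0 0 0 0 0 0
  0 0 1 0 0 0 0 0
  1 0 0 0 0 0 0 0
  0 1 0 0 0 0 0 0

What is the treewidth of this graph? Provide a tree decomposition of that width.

Every bag has size at most 2, so the width is 2 − 1 = 1 and tw(G) ≤ 1. Since G has at least one edge (e.g. 4–1), it is not an edgeless graph, so tw(G) ≥ 1. Combining the bounds, tw(G) = 1.

Treewidth 1.
One such decomposition:
Bags: B1 = {1, 4}  B2 = {0, 4}  B3 = {0, 2}  B4 = {2, 5}  B5 = {0, 6}  B6 = {1, 3}  B7 = {1, 7}
Tree: B1–B2, B2–B3, B3–B4, B2–B5, B1–B6, B1–B7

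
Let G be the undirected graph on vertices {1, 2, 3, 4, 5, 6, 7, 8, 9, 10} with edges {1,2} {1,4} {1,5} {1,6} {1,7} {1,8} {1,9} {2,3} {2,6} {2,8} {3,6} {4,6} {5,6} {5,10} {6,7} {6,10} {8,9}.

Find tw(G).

A width-2 tree decomposition is:
Bags: B1 = {1, 5, 6}  B2 = {1, 2, 6}  B3 = {5, 6, 10}  B4 = {1, 2, 8}  B5 = {1, 6, 7}  B6 = {1, 4, 6}  B7 = {2, 3, 6}  B8 = {1, 8, 9}
Tree: B1–B2, B1–B3, B2–B4, B1–B5, B2–B6, B2–B7, B4–B8
The largest bag has 3 vertices, giving width 2; this decomposition certifies tw(G) ≤ 2. For the lower bound, the 3 vertices {1, 8, 9} are pairwise adjacent, and any tree decomposition puts a clique entirely inside one bag — forcing width ≥ 2. Therefore the treewidth is 2.

2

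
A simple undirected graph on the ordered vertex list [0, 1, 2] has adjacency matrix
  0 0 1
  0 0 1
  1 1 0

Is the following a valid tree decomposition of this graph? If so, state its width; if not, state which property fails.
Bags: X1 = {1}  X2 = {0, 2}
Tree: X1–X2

A tree decomposition must satisfy three properties: every vertex lies in some bag; for every edge, both endpoints lie together in some bag; and for every vertex, the bags containing it form a connected subtree. Here edge (2,1) lies in no bag, so the decomposition is invalid.

No — edge (2,1) lies in no bag.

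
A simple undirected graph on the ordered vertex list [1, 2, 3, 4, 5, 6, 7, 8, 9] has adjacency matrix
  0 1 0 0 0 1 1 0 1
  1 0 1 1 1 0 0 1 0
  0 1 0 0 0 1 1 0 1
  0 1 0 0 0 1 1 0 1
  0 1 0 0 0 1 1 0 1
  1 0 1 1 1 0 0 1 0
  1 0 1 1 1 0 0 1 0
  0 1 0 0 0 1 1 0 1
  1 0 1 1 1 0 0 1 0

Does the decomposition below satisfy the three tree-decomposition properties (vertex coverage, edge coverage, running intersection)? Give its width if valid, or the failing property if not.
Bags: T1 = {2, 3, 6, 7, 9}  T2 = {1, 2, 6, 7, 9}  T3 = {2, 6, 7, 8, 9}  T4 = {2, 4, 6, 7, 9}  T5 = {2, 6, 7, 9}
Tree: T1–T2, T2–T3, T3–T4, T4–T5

A tree decomposition must satisfy three properties: every vertex lies in some bag; for every edge, both endpoints lie together in some bag; and for every vertex, the bags containing it form a connected subtree. Here vertex 5 appears in no bag, so the decomposition is invalid.

No — vertex 5 appears in no bag.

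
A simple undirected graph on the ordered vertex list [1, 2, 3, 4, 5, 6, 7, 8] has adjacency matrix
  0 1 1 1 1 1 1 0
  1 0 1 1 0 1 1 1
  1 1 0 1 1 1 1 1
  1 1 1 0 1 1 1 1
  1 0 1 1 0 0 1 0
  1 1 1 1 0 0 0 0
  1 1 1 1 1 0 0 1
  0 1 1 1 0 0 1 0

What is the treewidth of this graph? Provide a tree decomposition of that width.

Treewidth 4.
Bags: B1 = {2, 3, 4, 7, 8}  B2 = {1, 2, 3, 4, 7}  B3 = {1, 3, 4, 5, 7}  B4 = {1, 2, 3, 4, 6}
Tree: B1–B2, B2–B3, B2–B4

The largest bag has 5 vertices, giving width 4; this decomposition certifies tw(G) ≤ 4. On the other hand G contains the 5-clique {2, 3, 4, 7, 8}. A clique must lie in a single bag of any decomposition, so no decomposition can have width below 4. Hence tw(G) = 4 exactly.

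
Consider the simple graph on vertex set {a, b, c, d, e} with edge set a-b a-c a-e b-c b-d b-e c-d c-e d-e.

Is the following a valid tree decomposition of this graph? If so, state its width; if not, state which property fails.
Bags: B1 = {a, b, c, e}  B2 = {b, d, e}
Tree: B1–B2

No — edge (c,d) lies in no bag.

A tree decomposition must satisfy three properties: every vertex lies in some bag; for every edge, both endpoints lie together in some bag; and for every vertex, the bags containing it form a connected subtree. Here edge (c,d) lies in no bag, so the decomposition is invalid.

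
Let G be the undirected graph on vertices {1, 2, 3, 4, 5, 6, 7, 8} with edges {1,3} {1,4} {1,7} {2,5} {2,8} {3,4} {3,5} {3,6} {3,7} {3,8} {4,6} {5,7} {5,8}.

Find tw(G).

2

A width-2 tree decomposition is:
Bags: B1 = {3, 5, 8}  B2 = {2, 5, 8}  B3 = {3, 5, 7}  B4 = {1, 3, 7}  B5 = {1, 3, 4}  B6 = {3, 4, 6}
Tree: B1–B2, B1–B3, B3–B4, B4–B5, B5–B6
Every bag has size at most 3, so the width is 3 − 1 = 2 and tw(G) ≤ 2. On the other hand G contains the 3-clique {2, 5, 8}. A clique must lie in a single bag of any decomposition, so no decomposition can have width below 2. The upper and lower bounds meet at 2, so that is the treewidth.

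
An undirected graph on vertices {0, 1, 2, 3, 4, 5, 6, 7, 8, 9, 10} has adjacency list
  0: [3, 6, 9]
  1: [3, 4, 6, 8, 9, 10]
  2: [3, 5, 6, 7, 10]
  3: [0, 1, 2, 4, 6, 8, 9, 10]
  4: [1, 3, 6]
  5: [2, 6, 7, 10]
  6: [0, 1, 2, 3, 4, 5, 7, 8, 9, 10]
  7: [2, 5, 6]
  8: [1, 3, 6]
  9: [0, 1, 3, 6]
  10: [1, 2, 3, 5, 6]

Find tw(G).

A width-3 tree decomposition is:
Bags: B1 = {0, 3, 6, 9}  B2 = {1, 3, 6, 9}  B3 = {1, 3, 6, 10}  B4 = {1, 3, 6, 8}  B5 = {2, 3, 6, 10}  B6 = {2, 5, 6, 10}  B7 = {2, 5, 6, 7}  B8 = {1, 3, 4, 6}
Tree: B1–B2, B2–B3, B2–B4, B3–B5, B5–B6, B6–B7, B4–B8
The largest bag has 4 vertices, giving width 3; this decomposition certifies tw(G) ≤ 3. For the lower bound, the 4 vertices {0, 3, 6, 9} are pairwise adjacent, and any tree decomposition puts a clique entirely inside one bag — forcing width ≥ 3. Therefore the treewidth is 3.

3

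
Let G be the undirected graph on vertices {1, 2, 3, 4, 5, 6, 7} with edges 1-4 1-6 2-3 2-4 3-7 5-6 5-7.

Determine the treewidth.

2

A width-2 tree decomposition is:
Bags: B1 = {1, 2, 4}  B2 = {1, 2, 6}  B3 = {2, 5, 6}  B4 = {2, 5, 7}  B5 = {2, 3, 7}
Tree: B1–B2, B2–B3, B3–B4, B4–B5
Each bag holds 3 vertices, so the decomposition has width 2, which upper-bounds the treewidth. Since 2–4–1–6–5–7–3–2 is a cycle in G, G is not acyclic. Forests are exactly the graphs of treewidth ≤ 1, so tw(G) ≥ 2. Hence tw(G) = 2 exactly.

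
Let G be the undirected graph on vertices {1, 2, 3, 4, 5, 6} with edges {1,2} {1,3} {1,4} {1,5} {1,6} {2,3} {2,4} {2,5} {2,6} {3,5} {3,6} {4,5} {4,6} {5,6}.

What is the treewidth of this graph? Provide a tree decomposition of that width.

Treewidth 4.
One such decomposition:
Bags: B1 = {1, 2, 4, 5, 6}  B2 = {1, 2, 3, 5, 6}
Tree: B1–B2

Each bag holds 5 vertices, so the decomposition has width 4, which upper-bounds the treewidth. For the lower bound, the 5 vertices {1, 2, 3, 5, 6} are pairwise adjacent, and any tree decomposition puts a clique entirely inside one bag — forcing width ≥ 4. Therefore the treewidth is 4.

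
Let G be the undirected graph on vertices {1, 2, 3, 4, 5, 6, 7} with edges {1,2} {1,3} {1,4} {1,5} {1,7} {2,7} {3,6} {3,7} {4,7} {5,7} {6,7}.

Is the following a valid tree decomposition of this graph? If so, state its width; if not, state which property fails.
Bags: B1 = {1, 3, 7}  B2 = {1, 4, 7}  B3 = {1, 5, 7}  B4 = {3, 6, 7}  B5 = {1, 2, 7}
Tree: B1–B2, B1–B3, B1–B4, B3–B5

Yes; width 2.

Checking the three conditions: (i) the bags cover all of {1, 2, 3, 4, 5, 6, 7}; (ii) for each edge, some bag contains both endpoints; (iii) the bags containing any fixed vertex form a subtree. All hold, so the decomposition is valid with width 3 − 1 = 2.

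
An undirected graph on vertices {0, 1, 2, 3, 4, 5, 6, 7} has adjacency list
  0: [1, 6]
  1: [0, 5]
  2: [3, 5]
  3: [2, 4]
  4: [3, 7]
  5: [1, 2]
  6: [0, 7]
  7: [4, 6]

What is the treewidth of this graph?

A width-2 tree decomposition is:
Bags: B1 = {2, 3, 4}  B2 = {2, 4, 5}  B3 = {1, 4, 5}  B4 = {0, 1, 4}  B5 = {0, 4, 6}  B6 = {4, 6, 7}
Tree: B1–B2, B2–B3, B3–B4, B4–B5, B5–B6
Every bag has size at most 3, so the width is 3 − 1 = 2 and tw(G) ≤ 2. The edges 4–3–2–5–1–0–6–7–4 form a cycle, so G is not a tree and its treewidth is at least 2. Combining the bounds, tw(G) = 2.

2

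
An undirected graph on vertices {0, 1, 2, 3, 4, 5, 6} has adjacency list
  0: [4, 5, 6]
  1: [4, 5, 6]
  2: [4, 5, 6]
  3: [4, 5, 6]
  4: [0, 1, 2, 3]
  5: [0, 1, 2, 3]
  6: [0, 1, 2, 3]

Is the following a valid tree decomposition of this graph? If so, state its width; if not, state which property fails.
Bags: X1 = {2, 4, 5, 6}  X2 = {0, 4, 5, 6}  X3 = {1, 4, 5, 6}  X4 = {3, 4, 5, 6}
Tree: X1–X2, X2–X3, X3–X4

Yes; width 3.

Every vertex of G appears in some bag (union = {0, 1, 2, 3, 4, 5, 6}); every edge is covered by a bag; and for each vertex v the set of bags containing v is connected in the bag tree. The decomposition is therefore valid. The largest bag has 4 vertices, so the width is 3.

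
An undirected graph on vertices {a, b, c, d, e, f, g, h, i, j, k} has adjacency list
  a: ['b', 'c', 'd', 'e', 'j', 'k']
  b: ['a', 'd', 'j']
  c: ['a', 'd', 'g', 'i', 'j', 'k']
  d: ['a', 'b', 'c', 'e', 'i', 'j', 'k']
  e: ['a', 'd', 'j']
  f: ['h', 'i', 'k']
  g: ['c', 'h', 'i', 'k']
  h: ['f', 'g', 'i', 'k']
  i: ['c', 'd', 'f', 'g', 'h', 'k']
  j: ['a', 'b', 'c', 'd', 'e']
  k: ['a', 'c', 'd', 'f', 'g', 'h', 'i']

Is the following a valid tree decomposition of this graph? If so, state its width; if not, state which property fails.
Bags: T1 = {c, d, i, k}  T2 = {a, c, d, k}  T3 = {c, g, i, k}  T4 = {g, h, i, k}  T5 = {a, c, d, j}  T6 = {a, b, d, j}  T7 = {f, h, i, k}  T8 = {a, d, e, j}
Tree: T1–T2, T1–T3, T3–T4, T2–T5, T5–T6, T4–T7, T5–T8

Yes; width 3.

Every vertex of G appears in some bag (union = {a, b, c, d, e, f, g, h, i, j, k}); every edge is covered by a bag; and for each vertex v the set of bags containing v is connected in the bag tree. The decomposition is therefore valid. The largest bag has 4 vertices, so the width is 3.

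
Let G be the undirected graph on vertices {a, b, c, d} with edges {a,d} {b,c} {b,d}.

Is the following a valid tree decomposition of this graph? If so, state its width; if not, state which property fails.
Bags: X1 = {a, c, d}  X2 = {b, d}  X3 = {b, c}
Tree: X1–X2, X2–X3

No — bags containing vertex c are not connected in the tree.

A tree decomposition must satisfy three properties: every vertex lies in some bag; for every edge, both endpoints lie together in some bag; and for every vertex, the bags containing it form a connected subtree. Here bags containing vertex c are not connected in the tree, so the decomposition is invalid.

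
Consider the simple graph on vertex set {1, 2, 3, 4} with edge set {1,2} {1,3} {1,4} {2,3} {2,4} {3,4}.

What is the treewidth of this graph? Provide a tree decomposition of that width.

A single bag containing all 4 vertices is trivially a valid decomposition of width 3. On the other hand G contains the 4-clique {1, 2, 3, 4}. A clique must lie in a single bag of any decomposition, so no decomposition can have width below 3. Hence tw(G) = 3 exactly.

Treewidth 3.
One optimal decomposition is:
Bags: B1 = {1, 2, 3, 4}
Tree: (single bag)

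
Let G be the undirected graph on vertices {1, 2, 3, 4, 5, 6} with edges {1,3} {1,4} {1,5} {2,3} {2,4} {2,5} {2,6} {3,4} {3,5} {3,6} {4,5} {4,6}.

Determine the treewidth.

3

A width-3 tree decomposition is:
Bags: B1 = {2, 3, 4, 5}  B2 = {2, 3, 4, 6}  B3 = {1, 3, 4, 5}
Tree: B1–B2, B1–B3
The largest bag has 4 vertices, giving width 3; this decomposition certifies tw(G) ≤ 3. For the lower bound, the 4 vertices {1, 3, 4, 5} are pairwise adjacent, and any tree decomposition puts a clique entirely inside one bag — forcing width ≥ 3. Therefore the treewidth is 3.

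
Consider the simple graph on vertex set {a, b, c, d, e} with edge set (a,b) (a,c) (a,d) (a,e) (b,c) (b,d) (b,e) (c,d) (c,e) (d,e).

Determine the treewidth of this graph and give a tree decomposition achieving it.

A single bag containing all 5 vertices is trivially a valid decomposition of width 4. On the other hand G contains the 5-clique {a, b, c, d, e}. A clique must lie in a single bag of any decomposition, so no decomposition can have width below 4. Therefore the treewidth is 4.

Treewidth 4.
One optimal decomposition is:
Bags: B1 = {a, b, c, d, e}
Tree: (single bag)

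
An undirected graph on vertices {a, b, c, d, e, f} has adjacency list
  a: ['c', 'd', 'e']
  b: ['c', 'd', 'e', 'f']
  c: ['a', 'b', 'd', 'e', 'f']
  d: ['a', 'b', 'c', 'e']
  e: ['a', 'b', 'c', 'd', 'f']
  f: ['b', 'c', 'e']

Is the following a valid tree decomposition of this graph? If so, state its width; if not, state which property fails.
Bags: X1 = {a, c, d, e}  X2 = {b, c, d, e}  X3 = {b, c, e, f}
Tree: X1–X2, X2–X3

Yes; width 3.

Every vertex of G appears in some bag (union = {a, b, c, d, e, f}); every edge is covered by a bag; and for each vertex v the set of bags containing v is connected in the bag tree. The decomposition is therefore valid. The largest bag has 4 vertices, so the width is 3.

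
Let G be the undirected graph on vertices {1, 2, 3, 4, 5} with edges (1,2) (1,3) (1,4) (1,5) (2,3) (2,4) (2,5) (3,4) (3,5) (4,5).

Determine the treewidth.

A width-4 tree decomposition is:
Bags: B1 = {1, 2, 3, 4, 5}
Tree: (single bag)
A single bag containing all 5 vertices is trivially a valid decomposition of width 4. For the lower bound, the 5 vertices {1, 2, 3, 4, 5} are pairwise adjacent, and any tree decomposition puts a clique entirely inside one bag — forcing width ≥ 4. Combining the bounds, tw(G) = 4.

4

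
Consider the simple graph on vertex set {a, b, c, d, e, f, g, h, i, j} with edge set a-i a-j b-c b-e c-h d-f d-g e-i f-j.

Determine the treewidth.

A width-1 tree decomposition is:
Bags: B1 = {d, g}  B2 = {d, f}  B3 = {f, j}  B4 = {a, j}  B5 = {a, i}  B6 = {e, i}  B7 = {b, e}  B8 = {b, c}  B9 = {c, h}
Tree: B1–B2, B2–B3, B3–B4, B4–B5, B5–B6, B6–B7, B7–B8, B8–B9
Each bag holds 2 vertices, so the decomposition has width 1, which upper-bounds the treewidth. Since G has at least one edge (e.g. g–d), it is not an edgeless graph, so tw(G) ≥ 1. Therefore the treewidth is 1.

1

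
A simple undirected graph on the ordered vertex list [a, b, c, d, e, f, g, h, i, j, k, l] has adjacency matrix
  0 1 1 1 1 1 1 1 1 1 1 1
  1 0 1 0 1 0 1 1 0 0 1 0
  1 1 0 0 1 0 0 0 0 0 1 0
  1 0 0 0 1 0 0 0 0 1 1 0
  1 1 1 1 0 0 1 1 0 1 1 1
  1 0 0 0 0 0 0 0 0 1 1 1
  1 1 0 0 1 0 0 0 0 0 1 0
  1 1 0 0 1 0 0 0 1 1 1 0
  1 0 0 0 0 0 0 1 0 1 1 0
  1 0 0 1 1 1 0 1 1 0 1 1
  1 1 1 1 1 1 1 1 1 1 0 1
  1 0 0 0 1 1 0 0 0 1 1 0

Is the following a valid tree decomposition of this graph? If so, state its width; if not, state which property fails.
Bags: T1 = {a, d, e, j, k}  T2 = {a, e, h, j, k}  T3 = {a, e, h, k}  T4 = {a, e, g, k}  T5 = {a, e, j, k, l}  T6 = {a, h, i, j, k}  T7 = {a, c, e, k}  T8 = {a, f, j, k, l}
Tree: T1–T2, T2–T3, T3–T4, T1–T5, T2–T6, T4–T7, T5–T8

No — vertex b appears in no bag.

A tree decomposition must satisfy three properties: every vertex lies in some bag; for every edge, both endpoints lie together in some bag; and for every vertex, the bags containing it form a connected subtree. Here vertex b appears in no bag, so the decomposition is invalid.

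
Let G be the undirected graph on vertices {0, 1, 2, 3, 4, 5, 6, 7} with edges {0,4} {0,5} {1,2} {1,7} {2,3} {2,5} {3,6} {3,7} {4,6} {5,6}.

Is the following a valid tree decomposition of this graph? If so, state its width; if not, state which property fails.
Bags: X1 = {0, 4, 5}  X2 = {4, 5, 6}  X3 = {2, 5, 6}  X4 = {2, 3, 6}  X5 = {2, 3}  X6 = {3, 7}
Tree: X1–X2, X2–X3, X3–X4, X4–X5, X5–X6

A tree decomposition must satisfy three properties: every vertex lies in some bag; for every edge, both endpoints lie together in some bag; and for every vertex, the bags containing it form a connected subtree. Here vertex 1 appears in no bag, so the decomposition is invalid.

No — vertex 1 appears in no bag.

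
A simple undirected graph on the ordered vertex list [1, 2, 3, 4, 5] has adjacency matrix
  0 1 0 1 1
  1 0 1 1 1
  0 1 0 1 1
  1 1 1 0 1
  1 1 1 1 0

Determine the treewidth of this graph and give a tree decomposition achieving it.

The largest bag has 4 vertices, giving width 3; this decomposition certifies tw(G) ≤ 3. On the other hand G contains the 4-clique {1, 2, 4, 5}. A clique must lie in a single bag of any decomposition, so no decomposition can have width below 3. The upper and lower bounds meet at 3, so that is the treewidth.

Treewidth 3.
Bags: B1 = {2, 3, 4, 5}  B2 = {1, 2, 4, 5}
Tree: B1–B2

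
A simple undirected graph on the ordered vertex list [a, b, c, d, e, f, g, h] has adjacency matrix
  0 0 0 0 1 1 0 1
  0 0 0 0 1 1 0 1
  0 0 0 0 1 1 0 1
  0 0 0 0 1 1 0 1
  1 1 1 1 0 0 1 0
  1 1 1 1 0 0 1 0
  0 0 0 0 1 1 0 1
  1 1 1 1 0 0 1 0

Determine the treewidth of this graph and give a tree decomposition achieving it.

Every bag has size at most 4, so the width is 4 − 1 = 3 and tw(G) ≤ 3. For the lower bound: the 4 vertex sets {a,e}, {b,h}, {f}, {g} are disjoint, each induces a connected subgraph, and every pair is joined by at least one edge of G. Contracting each set to a single vertex therefore yields K_{4} as a minor, and since treewidth is minor-monotone, tw(G) ≥ tw(K_{4}) = 3. Therefore the treewidth is 3.

Treewidth 3.
One optimal decomposition is:
Bags: B1 = {a, e, f, h}  B2 = {b, e, f, h}  B3 = {e, f, g, h}  B4 = {d, e, f, h}  B5 = {c, e, f, h}
Tree: B1–B2, B2–B3, B3–B4, B4–B5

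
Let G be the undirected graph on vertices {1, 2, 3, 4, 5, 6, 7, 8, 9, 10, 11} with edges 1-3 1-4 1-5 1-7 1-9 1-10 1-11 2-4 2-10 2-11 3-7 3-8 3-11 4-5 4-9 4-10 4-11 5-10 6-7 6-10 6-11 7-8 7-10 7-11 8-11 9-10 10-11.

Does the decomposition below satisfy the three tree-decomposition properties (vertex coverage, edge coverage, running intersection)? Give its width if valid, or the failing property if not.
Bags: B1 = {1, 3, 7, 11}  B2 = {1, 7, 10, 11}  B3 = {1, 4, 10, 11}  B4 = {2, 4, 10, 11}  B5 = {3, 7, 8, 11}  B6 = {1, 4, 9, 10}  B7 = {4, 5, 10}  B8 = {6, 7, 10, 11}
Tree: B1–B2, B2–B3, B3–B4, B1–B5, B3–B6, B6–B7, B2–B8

No — edge (1,5) lies in no bag.

A tree decomposition must satisfy three properties: every vertex lies in some bag; for every edge, both endpoints lie together in some bag; and for every vertex, the bags containing it form a connected subtree. Here edge (1,5) lies in no bag, so the decomposition is invalid.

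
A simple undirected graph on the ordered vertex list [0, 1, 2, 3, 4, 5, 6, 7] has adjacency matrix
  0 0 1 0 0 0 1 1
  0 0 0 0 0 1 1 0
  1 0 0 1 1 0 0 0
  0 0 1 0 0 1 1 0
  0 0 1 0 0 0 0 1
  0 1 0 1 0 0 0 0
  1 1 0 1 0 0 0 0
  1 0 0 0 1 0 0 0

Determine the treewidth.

2

A width-2 tree decomposition is:
Bags: B1 = {1, 3, 5}  B2 = {1, 3, 6}  B3 = {2, 3, 6}  B4 = {0, 2, 6}  B5 = {0, 2, 4}  B6 = {0, 4, 7}
Tree: B1–B2, B2–B3, B3–B4, B4–B5, B5–B6
Every bag has size at most 3, so the width is 3 − 1 = 2 and tw(G) ≤ 2. For the lower bound, G contains the cycle 5–1–6–3–5, so G is not a forest; only forests have treewidth ≤ 1, hence tw(G) ≥ 2. Hence tw(G) = 2 exactly.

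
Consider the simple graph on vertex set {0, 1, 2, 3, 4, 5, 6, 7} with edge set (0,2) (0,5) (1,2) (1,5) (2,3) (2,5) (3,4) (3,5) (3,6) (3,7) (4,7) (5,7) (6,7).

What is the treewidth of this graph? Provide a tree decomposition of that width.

Treewidth 2.
One such decomposition:
Bags: B1 = {0, 2, 5}  B2 = {2, 3, 5}  B3 = {3, 5, 7}  B4 = {1, 2, 5}  B5 = {3, 4, 7}  B6 = {3, 6, 7}
Tree: B1–B2, B2–B3, B1–B4, B3–B5, B5–B6

Each bag holds 3 vertices, so the decomposition has width 2, which upper-bounds the treewidth. On the other hand G contains the 3-clique {0, 2, 5}. A clique must lie in a single bag of any decomposition, so no decomposition can have width below 2. Hence tw(G) = 2 exactly.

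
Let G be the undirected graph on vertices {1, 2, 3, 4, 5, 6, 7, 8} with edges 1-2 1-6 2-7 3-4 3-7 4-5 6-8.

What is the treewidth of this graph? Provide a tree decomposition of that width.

Treewidth 1.
One optimal decomposition is:
Bags: B1 = {6, 8}  B2 = {1, 6}  B3 = {1, 2}  B4 = {2, 7}  B5 = {3, 7}  B6 = {3, 4}  B7 = {4, 5}
Tree: B1–B2, B2–B3, B3–B4, B4–B5, B5–B6, B6–B7

Each bag holds 2 vertices, so the decomposition has width 1, which upper-bounds the treewidth. G has an edge, so its treewidth is at least 1. The upper and lower bounds meet at 1, so that is the treewidth.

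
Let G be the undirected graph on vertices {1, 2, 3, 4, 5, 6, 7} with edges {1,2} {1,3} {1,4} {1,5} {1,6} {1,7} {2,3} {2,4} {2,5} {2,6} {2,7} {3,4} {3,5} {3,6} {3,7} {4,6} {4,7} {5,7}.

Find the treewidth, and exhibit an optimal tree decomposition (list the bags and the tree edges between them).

Treewidth 4.
One such decomposition:
Bags: B1 = {1, 2, 3, 5, 7}  B2 = {1, 2, 3, 4, 7}  B3 = {1, 2, 3, 4, 6}
Tree: B1–B2, B2–B3

The largest bag has 5 vertices, giving width 4; this decomposition certifies tw(G) ≤ 4. On the other hand G contains the 5-clique {1, 2, 3, 4, 6}. A clique must lie in a single bag of any decomposition, so no decomposition can have width below 4. The upper and lower bounds meet at 4, so that is the treewidth.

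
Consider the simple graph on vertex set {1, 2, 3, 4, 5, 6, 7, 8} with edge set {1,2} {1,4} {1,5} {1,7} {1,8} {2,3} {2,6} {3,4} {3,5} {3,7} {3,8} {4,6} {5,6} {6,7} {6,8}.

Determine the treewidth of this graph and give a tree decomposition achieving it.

Treewidth 3.
One such decomposition:
Bags: B1 = {1, 3, 6, 8}  B2 = {1, 3, 4, 6}  B3 = {1, 3, 6, 7}  B4 = {1, 3, 5, 6}  B5 = {1, 2, 3, 6}
Tree: B1–B2, B2–B3, B3–B4, B4–B5

Every bag has size at most 4, so the width is 4 − 1 = 3 and tw(G) ≤ 3. For the lower bound: the 4 vertex sets {3,8}, {4,6}, {1}, {7} are disjoint, each induces a connected subgraph, and every pair is joined by at least one edge of G. Contracting each set to a single vertex therefore yields K_{4} as a minor, and since treewidth is minor-monotone, tw(G) ≥ tw(K_{4}) = 3. Hence tw(G) = 3 exactly.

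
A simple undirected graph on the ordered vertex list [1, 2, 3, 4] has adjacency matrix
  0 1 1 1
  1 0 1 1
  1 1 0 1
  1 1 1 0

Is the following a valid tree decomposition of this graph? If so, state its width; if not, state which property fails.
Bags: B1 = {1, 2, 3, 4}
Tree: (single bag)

Yes; width 3.

Every vertex of G appears in some bag (union = {1, 2, 3, 4}); every edge is covered by a bag; and for each vertex v the set of bags containing v is connected in the bag tree. The decomposition is therefore valid. The largest bag has 4 vertices, so the width is 3.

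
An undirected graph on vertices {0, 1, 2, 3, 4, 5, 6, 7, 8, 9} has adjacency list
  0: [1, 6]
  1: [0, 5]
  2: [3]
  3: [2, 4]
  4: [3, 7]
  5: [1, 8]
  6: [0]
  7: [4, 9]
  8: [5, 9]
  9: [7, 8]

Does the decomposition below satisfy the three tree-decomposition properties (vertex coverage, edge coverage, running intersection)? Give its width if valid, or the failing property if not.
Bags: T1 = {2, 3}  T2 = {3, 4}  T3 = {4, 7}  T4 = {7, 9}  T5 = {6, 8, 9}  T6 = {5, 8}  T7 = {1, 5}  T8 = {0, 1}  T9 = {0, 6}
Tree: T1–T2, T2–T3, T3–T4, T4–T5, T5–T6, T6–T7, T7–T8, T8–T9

A tree decomposition must satisfy three properties: every vertex lies in some bag; for every edge, both endpoints lie together in some bag; and for every vertex, the bags containing it form a connected subtree. Here bags containing vertex 6 are not connected in the tree, so the decomposition is invalid.

No — bags containing vertex 6 are not connected in the tree.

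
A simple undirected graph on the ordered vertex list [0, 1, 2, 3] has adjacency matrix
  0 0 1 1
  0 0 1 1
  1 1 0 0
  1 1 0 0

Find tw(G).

2

A width-2 tree decomposition is:
Bags: B1 = {1, 2, 3}  B2 = {0, 2, 3}
Tree: B1–B2
Every bag has size at most 3, so the width is 3 − 1 = 2 and tw(G) ≤ 2. For the lower bound, G contains the cycle 2–1–3–0–2, so G is not a forest; only forests have treewidth ≤ 1, hence tw(G) ≥ 2. Therefore the treewidth is 2.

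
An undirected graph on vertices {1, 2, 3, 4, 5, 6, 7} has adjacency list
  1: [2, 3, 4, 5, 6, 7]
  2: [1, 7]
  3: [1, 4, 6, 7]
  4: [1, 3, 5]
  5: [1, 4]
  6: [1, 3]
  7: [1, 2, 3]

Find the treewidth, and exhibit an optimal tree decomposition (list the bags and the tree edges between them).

Treewidth 2.
One optimal decomposition is:
Bags: B1 = {1, 3, 4}  B2 = {1, 4, 5}  B3 = {1, 3, 7}  B4 = {1, 2, 7}  B5 = {1, 3, 6}
Tree: B1–B2, B1–B3, B3–B4, B1–B5

Each bag holds 3 vertices, so the decomposition has width 2, which upper-bounds the treewidth. Conversely, {1, 2, 7} is a clique of size 3, and the vertices of any clique must share a bag in every tree decomposition; so some bag has ≥ 3 vertices and tw(G) ≥ 2. The upper and lower bounds meet at 2, so that is the treewidth.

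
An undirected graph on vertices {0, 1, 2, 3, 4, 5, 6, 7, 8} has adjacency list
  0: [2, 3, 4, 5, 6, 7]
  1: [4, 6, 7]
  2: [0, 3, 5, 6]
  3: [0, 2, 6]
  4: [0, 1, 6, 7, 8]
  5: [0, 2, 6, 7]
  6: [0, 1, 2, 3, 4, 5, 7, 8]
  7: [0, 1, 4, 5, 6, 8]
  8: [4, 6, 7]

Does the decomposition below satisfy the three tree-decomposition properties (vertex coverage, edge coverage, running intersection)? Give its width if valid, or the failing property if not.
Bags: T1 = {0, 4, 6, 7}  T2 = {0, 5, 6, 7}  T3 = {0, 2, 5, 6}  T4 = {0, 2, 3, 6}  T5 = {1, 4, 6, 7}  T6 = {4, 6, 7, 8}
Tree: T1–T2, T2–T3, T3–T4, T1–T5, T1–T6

Yes; width 3.

Vertex coverage: the bags together contain {0, 1, 2, 3, 4, 5, 6, 7, 8}, the full vertex set. Edge coverage: each edge of G has both endpoints in at least one bag. Running intersection: for every vertex, the bags containing it form a connected subtree. All three properties hold, so this is a valid tree decomposition of width max|bag| − 1 = 3, and hence tw(G) ≤ 3.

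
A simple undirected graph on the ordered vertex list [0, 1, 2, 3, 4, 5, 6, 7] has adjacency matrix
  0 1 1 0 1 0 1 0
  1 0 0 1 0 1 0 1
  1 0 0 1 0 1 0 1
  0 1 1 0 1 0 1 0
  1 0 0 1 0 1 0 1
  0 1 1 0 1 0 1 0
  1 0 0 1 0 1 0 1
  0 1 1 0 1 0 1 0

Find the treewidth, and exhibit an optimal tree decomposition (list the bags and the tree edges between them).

Treewidth 4.
One such decomposition:
Bags: B1 = {0, 1, 3, 5, 7}  B2 = {0, 3, 4, 5, 7}  B3 = {0, 3, 5, 6, 7}  B4 = {0, 2, 3, 5, 7}
Tree: B1–B2, B2–B3, B3–B4

Each bag holds 5 vertices, so the decomposition has width 4, which upper-bounds the treewidth. For the lower bound: the 5 vertex sets {1,7}, {4,5}, {3,6}, {0}, {2} are disjoint, each induces a connected subgraph, and every pair is joined by at least one edge of G. Contracting each set to a single vertex therefore yields K_{5} as a minor, and since treewidth is minor-monotone, tw(G) ≥ tw(K_{5}) = 4. Hence tw(G) = 4 exactly.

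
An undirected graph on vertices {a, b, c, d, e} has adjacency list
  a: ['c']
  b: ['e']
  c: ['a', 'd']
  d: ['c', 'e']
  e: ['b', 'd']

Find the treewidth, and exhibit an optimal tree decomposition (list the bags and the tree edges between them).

Treewidth 1.
One such decomposition:
Bags: B1 = {b, e}  B2 = {d, e}  B3 = {c, d}  B4 = {a, c}
Tree: B1–B2, B2–B3, B3–B4

Each bag holds 2 vertices, so the decomposition has width 1, which upper-bounds the treewidth. G has an edge, so its treewidth is at least 1. Combining the bounds, tw(G) = 1.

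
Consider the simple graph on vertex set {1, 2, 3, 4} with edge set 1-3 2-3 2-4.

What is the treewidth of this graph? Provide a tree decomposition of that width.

Treewidth 1.
One such decomposition:
Bags: B1 = {2, 3}  B2 = {1, 3}  B3 = {2, 4}
Tree: B1–B2, B1–B3

Every bag has size at most 2, so the width is 2 − 1 = 1 and tw(G) ≤ 1. Since G has at least one edge (e.g. 3–2), it is not an edgeless graph, so tw(G) ≥ 1. The upper and lower bounds meet at 1, so that is the treewidth.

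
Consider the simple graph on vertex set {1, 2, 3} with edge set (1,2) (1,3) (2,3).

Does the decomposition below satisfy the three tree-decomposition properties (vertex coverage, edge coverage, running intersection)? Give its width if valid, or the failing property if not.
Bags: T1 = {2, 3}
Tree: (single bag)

A tree decomposition must satisfy three properties: every vertex lies in some bag; for every edge, both endpoints lie together in some bag; and for every vertex, the bags containing it form a connected subtree. Here vertex 1 appears in no bag, so the decomposition is invalid.

No — vertex 1 appears in no bag.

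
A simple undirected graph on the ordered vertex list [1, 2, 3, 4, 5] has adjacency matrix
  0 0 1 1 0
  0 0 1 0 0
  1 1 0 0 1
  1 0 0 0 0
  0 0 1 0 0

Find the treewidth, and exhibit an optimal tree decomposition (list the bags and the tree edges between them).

Treewidth 1.
Bags: B1 = {2, 3}  B2 = {3, 5}  B3 = {1, 3}  B4 = {1, 4}
Tree: B1–B2, B1–B3, B3–B4

The largest bag has 2 vertices, giving width 1; this decomposition certifies tw(G) ≤ 1. Since G has at least one edge (e.g. 2–3), it is not an edgeless graph, so tw(G) ≥ 1. The upper and lower bounds meet at 1, so that is the treewidth.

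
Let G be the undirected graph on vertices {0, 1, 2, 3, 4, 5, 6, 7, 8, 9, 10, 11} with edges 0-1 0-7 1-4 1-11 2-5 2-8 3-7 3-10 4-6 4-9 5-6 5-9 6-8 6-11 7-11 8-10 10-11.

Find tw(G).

A width-3 tree decomposition is:
Bags: B1 = {0, 1, 3, 7}  B2 = {1, 3, 7, 11}  B3 = {1, 3, 10, 11}  B4 = {1, 4, 10, 11}  B5 = {4, 6, 10, 11}  B6 = {4, 6, 8, 10}  B7 = {4, 6, 8, 9}  B8 = {5, 6, 8, 9}  B9 = {2, 5, 8, 9}
Tree: B1–B2, B2–B3, B3–B4, B4–B5, B5–B6, B6–B7, B7–B8, B8–B9
Every bag has size at most 4, so the width is 4 − 1 = 3 and tw(G) ≤ 3. For the lower bound: the 4 vertex sets {0,3,7}, {1}, {11}, {4,6,8,10} are disjoint, each induces a connected subgraph, and every pair is joined by at least one edge of G. Contracting each set to a single vertex therefore yields K_{4} as a minor, and since treewidth is minor-monotone, tw(G) ≥ tw(K_{4}) = 3. Hence tw(G) = 3 exactly.

3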